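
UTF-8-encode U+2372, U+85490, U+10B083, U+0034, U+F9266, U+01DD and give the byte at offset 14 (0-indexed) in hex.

U+2372 → 3-byte form E2 8D B2 at offsets 0–2.
U+85490 → 4-byte form F2 85 92 90 at offsets 3–6.
U+10B083 → 4-byte form F4 8B 82 83 at offsets 7–10.
U+0034 → 1-byte form 34 at offsets 11–11.
U+F9266 → 4-byte form F3 B9 89 A6 at offsets 12–15.
Offset 14 falls in char 5's range; it's byte 3 of F3 B9 89 A6 = 0x89.

0x89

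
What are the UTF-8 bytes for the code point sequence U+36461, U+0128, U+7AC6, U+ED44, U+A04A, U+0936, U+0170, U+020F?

F0 B6 91 A1 C4 A8 E7 AB 86 EE B5 84 EA 81 8A E0 A4 B6 C5 B0 C8 8F

U+36461: 4-byte form → F0 B6 91 A1.
U+0128: 2-byte form → C4 A8.
U+7AC6: 3-byte form → E7 AB 86.
U+ED44: 3-byte form → EE B5 84.
U+A04A: 3-byte form → EA 81 8A.
U+0936: 3-byte form → E0 A4 B6.
U+0170: 2-byte form → C5 B0.
U+020F: 2-byte form → C8 8F.
Concatenated (22 bytes): F0 B6 91 A1 C4 A8 E7 AB 86 EE B5 84 EA 81 8A E0 A4 B6 C5 B0 C8 8F.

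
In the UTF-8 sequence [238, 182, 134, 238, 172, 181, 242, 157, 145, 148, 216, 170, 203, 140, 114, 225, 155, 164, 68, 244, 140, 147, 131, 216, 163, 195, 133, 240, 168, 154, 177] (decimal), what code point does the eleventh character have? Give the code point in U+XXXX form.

U+00C5

Offset 0: leading byte 0xEE = 11101110 → 3-byte char #1 = EE B6 86.
Offset 3: leading byte 0xEE = 11101110 → 3-byte char #2 = EE AC B5.
Offset 6: leading byte 0xF2 = 11110010 → 4-byte char #3 = F2 9D 91 94.
Offset 10: leading byte 0xD8 = 11011000 → 2-byte char #4 = D8 AA.
Offset 12: leading byte 0xCB = 11001011 → 2-byte char #5 = CB 8C.
Offset 14: leading byte 0x72 = 01110010 → 1-byte char #6 = 72.
Offset 15: leading byte 0xE1 = 11100001 → 3-byte char #7 = E1 9B A4.
Offset 18: leading byte 0x44 = 01000100 → 1-byte char #8 = 44.
Offset 19: leading byte 0xF4 = 11110100 → 4-byte char #9 = F4 8C 93 83.
Offset 23: leading byte 0xD8 = 11011000 → 2-byte char #10 = D8 A3.
Offset 25: leading byte 0xC3 = 11000011 → 2-byte char #11 = C3 85.
Leading byte 0xC3 = 11000011 matches 110xxxxx → 2-byte sequence.
Byte 1: 0xC3 = 11000011, payload 00011 (5 bits).
Byte 2: 0x85 = 10000101 (10xxxxxx ✓), payload 000101.
Concatenate: 00011000101 = 0xC5 (11 bits → U+00C5).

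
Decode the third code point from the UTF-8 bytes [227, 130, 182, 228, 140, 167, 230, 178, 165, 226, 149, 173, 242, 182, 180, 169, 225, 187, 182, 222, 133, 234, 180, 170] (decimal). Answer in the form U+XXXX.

Offset 0: leading byte 0xE3 = 11100011 → 3-byte char #1 = E3 82 B6.
Offset 3: leading byte 0xE4 = 11100100 → 3-byte char #2 = E4 8C A7.
Offset 6: leading byte 0xE6 = 11100110 → 3-byte char #3 = E6 B2 A5.
Leading byte 0xE6 = 11100110 matches 1110xxxx → 3-byte sequence.
Byte 1: 0xE6 = 11100110, payload 0110 (4 bits).
Byte 2: 0xB2 = 10110010 (10xxxxxx ✓), payload 110010.
Byte 3: 0xA5 = 10100101 (10xxxxxx ✓), payload 100101.
Concatenate: 0110110010100101 = 0x6CA5 (16 bits → U+6CA5).

U+6CA5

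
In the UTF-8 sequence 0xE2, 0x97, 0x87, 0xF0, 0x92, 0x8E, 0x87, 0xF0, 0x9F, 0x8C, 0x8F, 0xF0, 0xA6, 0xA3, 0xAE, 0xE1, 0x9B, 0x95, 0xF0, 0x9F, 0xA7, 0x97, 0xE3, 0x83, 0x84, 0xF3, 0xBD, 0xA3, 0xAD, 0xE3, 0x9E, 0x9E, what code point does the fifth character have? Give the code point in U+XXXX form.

U+16D5

Offset 0: leading byte 0xE2 = 11100010 → 3-byte char #1 = E2 97 87.
Offset 3: leading byte 0xF0 = 11110000 → 4-byte char #2 = F0 92 8E 87.
Offset 7: leading byte 0xF0 = 11110000 → 4-byte char #3 = F0 9F 8C 8F.
Offset 11: leading byte 0xF0 = 11110000 → 4-byte char #4 = F0 A6 A3 AE.
Offset 15: leading byte 0xE1 = 11100001 → 3-byte char #5 = E1 9B 95.
Leading byte 0xE1 = 11100001 matches 1110xxxx → 3-byte sequence.
Byte 1: 0xE1 = 11100001, payload 0001 (4 bits).
Byte 2: 0x9B = 10011011 (10xxxxxx ✓), payload 011011.
Byte 3: 0x95 = 10010101 (10xxxxxx ✓), payload 010101.
Concatenate: 0001011011010101 = 0x16D5 (16 bits → U+16D5).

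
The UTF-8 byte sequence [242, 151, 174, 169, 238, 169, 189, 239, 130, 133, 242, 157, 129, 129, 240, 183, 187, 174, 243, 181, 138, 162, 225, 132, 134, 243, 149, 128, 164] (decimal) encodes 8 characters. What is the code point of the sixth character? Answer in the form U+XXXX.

Offset 0: leading byte 0xF2 = 11110010 → 4-byte char #1 = F2 97 AE A9.
Offset 4: leading byte 0xEE = 11101110 → 3-byte char #2 = EE A9 BD.
Offset 7: leading byte 0xEF = 11101111 → 3-byte char #3 = EF 82 85.
Offset 10: leading byte 0xF2 = 11110010 → 4-byte char #4 = F2 9D 81 81.
Offset 14: leading byte 0xF0 = 11110000 → 4-byte char #5 = F0 B7 BB AE.
Offset 18: leading byte 0xF3 = 11110011 → 4-byte char #6 = F3 B5 8A A2.
Leading byte 0xF3 = 11110011 matches 11110xxx → 4-byte sequence.
Byte 1: 0xF3 = 11110011, payload 011 (3 bits).
Byte 2: 0xB5 = 10110101 (10xxxxxx ✓), payload 110101.
Byte 3: 0x8A = 10001010 (10xxxxxx ✓), payload 001010.
Byte 4: 0xA2 = 10100010 (10xxxxxx ✓), payload 100010.
Concatenate: 011110101001010100010 = 0xF52A2 (21 bits → U+F52A2).

U+F52A2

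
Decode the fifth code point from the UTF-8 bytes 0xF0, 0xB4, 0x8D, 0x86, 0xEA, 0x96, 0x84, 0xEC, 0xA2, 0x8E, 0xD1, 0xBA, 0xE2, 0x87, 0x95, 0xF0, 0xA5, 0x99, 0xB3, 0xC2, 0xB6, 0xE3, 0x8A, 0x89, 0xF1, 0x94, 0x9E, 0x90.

Offset 0: leading byte 0xF0 = 11110000 → 4-byte char #1 = F0 B4 8D 86.
Offset 4: leading byte 0xEA = 11101010 → 3-byte char #2 = EA 96 84.
Offset 7: leading byte 0xEC = 11101100 → 3-byte char #3 = EC A2 8E.
Offset 10: leading byte 0xD1 = 11010001 → 2-byte char #4 = D1 BA.
Offset 12: leading byte 0xE2 = 11100010 → 3-byte char #5 = E2 87 95.
Leading byte 0xE2 = 11100010 matches 1110xxxx → 3-byte sequence.
Byte 1: 0xE2 = 11100010, payload 0010 (4 bits).
Byte 2: 0x87 = 10000111 (10xxxxxx ✓), payload 000111.
Byte 3: 0x95 = 10010101 (10xxxxxx ✓), payload 010101.
Concatenate: 0010000111010101 = 0x21D5 (16 bits → U+21D5).

U+21D5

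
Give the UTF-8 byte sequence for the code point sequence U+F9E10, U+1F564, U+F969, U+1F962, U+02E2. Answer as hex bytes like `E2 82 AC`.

U+F9E10: 4-byte form → F3 B9 B8 90.
U+1F564: 4-byte form → F0 9F 95 A4.
U+F969: 3-byte form → EF A5 A9.
U+1F962: 4-byte form → F0 9F A5 A2.
U+02E2: 2-byte form → CB A2.
Concatenated (17 bytes): F3 B9 B8 90 F0 9F 95 A4 EF A5 A9 F0 9F A5 A2 CB A2.

F3 B9 B8 90 F0 9F 95 A4 EF A5 A9 F0 9F A5 A2 CB A2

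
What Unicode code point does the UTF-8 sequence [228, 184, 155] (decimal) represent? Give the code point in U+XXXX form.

Leading byte 0xE4 = 11100100 matches 1110xxxx → 3-byte sequence.
Byte 1: 0xE4 = 11100100, payload 0100 (4 bits).
Byte 2: 0xB8 = 10111000 (10xxxxxx ✓), payload 111000.
Byte 3: 0x9B = 10011011 (10xxxxxx ✓), payload 011011.
Concatenate: 0100111000011011 = 0x4E1B (16 bits → U+4E1B).

U+4E1B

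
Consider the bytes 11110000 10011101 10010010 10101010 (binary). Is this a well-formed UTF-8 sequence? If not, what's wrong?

valid

Leading byte 0xF0 = 11110000 → 4-byte form.
Continuation bytes 0x9D=10011101, 0x92=10010010, 0xAA=10101010 all match 10xxxxxx.
Decoded value 0x1D4AA is ≥ 0x10000 (shortest form) and not a surrogate.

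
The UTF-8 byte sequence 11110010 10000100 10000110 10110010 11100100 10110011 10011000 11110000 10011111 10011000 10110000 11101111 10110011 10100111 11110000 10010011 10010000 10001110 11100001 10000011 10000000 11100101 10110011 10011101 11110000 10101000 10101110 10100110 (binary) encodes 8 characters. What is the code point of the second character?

U+4CD8

Offset 0: leading byte 0xF2 = 11110010 → 4-byte char #1 = F2 84 86 B2.
Offset 4: leading byte 0xE4 = 11100100 → 3-byte char #2 = E4 B3 98.
Leading byte 0xE4 = 11100100 matches 1110xxxx → 3-byte sequence.
Byte 1: 0xE4 = 11100100, payload 0100 (4 bits).
Byte 2: 0xB3 = 10110011 (10xxxxxx ✓), payload 110011.
Byte 3: 0x98 = 10011000 (10xxxxxx ✓), payload 011000.
Concatenate: 0100110011011000 = 0x4CD8 (16 bits → U+4CD8).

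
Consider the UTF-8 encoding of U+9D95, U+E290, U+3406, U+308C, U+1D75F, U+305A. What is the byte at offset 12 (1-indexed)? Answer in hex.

1-indexed offset 12 is 0-indexed offset 11.
U+9D95 → 3-byte form E9 B6 95 at offsets 0–2.
U+E290 → 3-byte form EE 8A 90 at offsets 3–5.
U+3406 → 3-byte form E3 90 86 at offsets 6–8.
U+308C → 3-byte form E3 82 8C at offsets 9–11.
Offset 11 falls in char 4's range; it's byte 3 of E3 82 8C = 0x8C.

0x8C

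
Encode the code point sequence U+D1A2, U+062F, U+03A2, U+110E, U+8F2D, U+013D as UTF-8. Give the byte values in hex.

U+D1A2: 3-byte form → ED 86 A2.
U+062F: 2-byte form → D8 AF.
U+03A2: 2-byte form → CE A2.
U+110E: 3-byte form → E1 84 8E.
U+8F2D: 3-byte form → E8 BC AD.
U+013D: 2-byte form → C4 BD.
Concatenated (15 bytes): ED 86 A2 D8 AF CE A2 E1 84 8E E8 BC AD C4 BD.

ED 86 A2 D8 AF CE A2 E1 84 8E E8 BC AD C4 BD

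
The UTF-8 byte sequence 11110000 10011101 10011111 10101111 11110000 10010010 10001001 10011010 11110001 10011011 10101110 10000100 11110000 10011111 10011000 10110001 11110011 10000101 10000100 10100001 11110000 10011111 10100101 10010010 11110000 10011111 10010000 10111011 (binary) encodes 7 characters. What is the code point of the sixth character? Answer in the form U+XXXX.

Offset 0: leading byte 0xF0 = 11110000 → 4-byte char #1 = F0 9D 9F AF.
Offset 4: leading byte 0xF0 = 11110000 → 4-byte char #2 = F0 92 89 9A.
Offset 8: leading byte 0xF1 = 11110001 → 4-byte char #3 = F1 9B AE 84.
Offset 12: leading byte 0xF0 = 11110000 → 4-byte char #4 = F0 9F 98 B1.
Offset 16: leading byte 0xF3 = 11110011 → 4-byte char #5 = F3 85 84 A1.
Offset 20: leading byte 0xF0 = 11110000 → 4-byte char #6 = F0 9F A5 92.
Leading byte 0xF0 = 11110000 matches 11110xxx → 4-byte sequence.
Byte 1: 0xF0 = 11110000, payload 000 (3 bits).
Byte 2: 0x9F = 10011111 (10xxxxxx ✓), payload 011111.
Byte 3: 0xA5 = 10100101 (10xxxxxx ✓), payload 100101.
Byte 4: 0x92 = 10010010 (10xxxxxx ✓), payload 010010.
Concatenate: 000011111100101010010 = 0x1F952 (21 bits → U+1F952).

U+1F952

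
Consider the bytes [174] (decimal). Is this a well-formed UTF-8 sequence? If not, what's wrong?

Byte 0xAE = 10101110 has the form 10xxxxxx — a continuation byte — but there is no preceding leading byte.

invalid (continuation byte with no leading byte)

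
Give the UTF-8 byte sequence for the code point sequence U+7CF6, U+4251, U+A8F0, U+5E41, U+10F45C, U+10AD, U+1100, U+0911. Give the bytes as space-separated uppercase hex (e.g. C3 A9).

E7 B3 B6 E4 89 91 EA A3 B0 E5 B9 81 F4 8F 91 9C E1 82 AD E1 84 80 E0 A4 91

U+7CF6: 3-byte form → E7 B3 B6.
U+4251: 3-byte form → E4 89 91.
U+A8F0: 3-byte form → EA A3 B0.
U+5E41: 3-byte form → E5 B9 81.
U+10F45C: 4-byte form → F4 8F 91 9C.
U+10AD: 3-byte form → E1 82 AD.
U+1100: 3-byte form → E1 84 80.
U+0911: 3-byte form → E0 A4 91.
Concatenated (25 bytes): E7 B3 B6 E4 89 91 EA A3 B0 E5 B9 81 F4 8F 91 9C E1 82 AD E1 84 80 E0 A4 91.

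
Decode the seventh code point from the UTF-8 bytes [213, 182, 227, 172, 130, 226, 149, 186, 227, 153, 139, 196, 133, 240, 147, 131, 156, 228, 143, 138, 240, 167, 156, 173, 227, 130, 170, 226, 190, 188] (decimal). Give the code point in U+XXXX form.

Offset 0: leading byte 0xD5 = 11010101 → 2-byte char #1 = D5 B6.
Offset 2: leading byte 0xE3 = 11100011 → 3-byte char #2 = E3 AC 82.
Offset 5: leading byte 0xE2 = 11100010 → 3-byte char #3 = E2 95 BA.
Offset 8: leading byte 0xE3 = 11100011 → 3-byte char #4 = E3 99 8B.
Offset 11: leading byte 0xC4 = 11000100 → 2-byte char #5 = C4 85.
Offset 13: leading byte 0xF0 = 11110000 → 4-byte char #6 = F0 93 83 9C.
Offset 17: leading byte 0xE4 = 11100100 → 3-byte char #7 = E4 8F 8A.
Leading byte 0xE4 = 11100100 matches 1110xxxx → 3-byte sequence.
Byte 1: 0xE4 = 11100100, payload 0100 (4 bits).
Byte 2: 0x8F = 10001111 (10xxxxxx ✓), payload 001111.
Byte 3: 0x8A = 10001010 (10xxxxxx ✓), payload 001010.
Concatenate: 0100001111001010 = 0x43CA (16 bits → U+43CA).

U+43CA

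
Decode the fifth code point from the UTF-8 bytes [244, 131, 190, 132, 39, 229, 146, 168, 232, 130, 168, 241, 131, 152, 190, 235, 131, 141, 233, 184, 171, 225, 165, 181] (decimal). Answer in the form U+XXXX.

U+4363E

Offset 0: leading byte 0xF4 = 11110100 → 4-byte char #1 = F4 83 BE 84.
Offset 4: leading byte 0x27 = 00100111 → 1-byte char #2 = 27.
Offset 5: leading byte 0xE5 = 11100101 → 3-byte char #3 = E5 92 A8.
Offset 8: leading byte 0xE8 = 11101000 → 3-byte char #4 = E8 82 A8.
Offset 11: leading byte 0xF1 = 11110001 → 4-byte char #5 = F1 83 98 BE.
Leading byte 0xF1 = 11110001 matches 11110xxx → 4-byte sequence.
Byte 1: 0xF1 = 11110001, payload 001 (3 bits).
Byte 2: 0x83 = 10000011 (10xxxxxx ✓), payload 000011.
Byte 3: 0x98 = 10011000 (10xxxxxx ✓), payload 011000.
Byte 4: 0xBE = 10111110 (10xxxxxx ✓), payload 111110.
Concatenate: 001000011011000111110 = 0x4363E (21 bits → U+4363E).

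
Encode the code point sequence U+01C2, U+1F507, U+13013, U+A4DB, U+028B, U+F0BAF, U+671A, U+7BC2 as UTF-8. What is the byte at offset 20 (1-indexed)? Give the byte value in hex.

0xE6

1-indexed offset 20 is 0-indexed offset 19.
U+01C2 → 2-byte form C7 82 at offsets 0–1.
U+1F507 → 4-byte form F0 9F 94 87 at offsets 2–5.
U+13013 → 4-byte form F0 93 80 93 at offsets 6–9.
U+A4DB → 3-byte form EA 93 9B at offsets 10–12.
U+028B → 2-byte form CA 8B at offsets 13–14.
U+F0BAF → 4-byte form F3 B0 AE AF at offsets 15–18.
U+671A → 3-byte form E6 9C 9A at offsets 19–21.
Offset 19 falls in char 7's range; it's byte 1 of E6 9C 9A = 0xE6.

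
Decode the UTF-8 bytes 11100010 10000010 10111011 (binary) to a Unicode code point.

U+20BB

Leading byte 0xE2 = 11100010 matches 1110xxxx → 3-byte sequence.
Byte 1: 0xE2 = 11100010, payload 0010 (4 bits).
Byte 2: 0x82 = 10000010 (10xxxxxx ✓), payload 000010.
Byte 3: 0xBB = 10111011 (10xxxxxx ✓), payload 111011.
Concatenate: 0010000010111011 = 0x20BB (16 bits → U+20BB).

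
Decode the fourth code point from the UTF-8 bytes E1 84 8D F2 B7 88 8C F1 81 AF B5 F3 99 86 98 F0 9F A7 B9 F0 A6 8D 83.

U+D9198

Offset 0: leading byte 0xE1 = 11100001 → 3-byte char #1 = E1 84 8D.
Offset 3: leading byte 0xF2 = 11110010 → 4-byte char #2 = F2 B7 88 8C.
Offset 7: leading byte 0xF1 = 11110001 → 4-byte char #3 = F1 81 AF B5.
Offset 11: leading byte 0xF3 = 11110011 → 4-byte char #4 = F3 99 86 98.
Leading byte 0xF3 = 11110011 matches 11110xxx → 4-byte sequence.
Byte 1: 0xF3 = 11110011, payload 011 (3 bits).
Byte 2: 0x99 = 10011001 (10xxxxxx ✓), payload 011001.
Byte 3: 0x86 = 10000110 (10xxxxxx ✓), payload 000110.
Byte 4: 0x98 = 10011000 (10xxxxxx ✓), payload 011000.
Concatenate: 011011001000110011000 = 0xD9198 (21 bits → U+D9198).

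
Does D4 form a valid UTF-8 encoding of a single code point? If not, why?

Leading byte 0xD4 = 11010100 → 2-byte form, but only 1 byte is present.

invalid (sequence truncated)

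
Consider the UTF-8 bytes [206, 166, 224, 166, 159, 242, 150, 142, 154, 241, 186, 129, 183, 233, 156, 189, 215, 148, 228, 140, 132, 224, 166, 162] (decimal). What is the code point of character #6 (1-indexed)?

Offset 0: leading byte 0xCE = 11001110 → 2-byte char #1 = CE A6.
Offset 2: leading byte 0xE0 = 11100000 → 3-byte char #2 = E0 A6 9F.
Offset 5: leading byte 0xF2 = 11110010 → 4-byte char #3 = F2 96 8E 9A.
Offset 9: leading byte 0xF1 = 11110001 → 4-byte char #4 = F1 BA 81 B7.
Offset 13: leading byte 0xE9 = 11101001 → 3-byte char #5 = E9 9C BD.
Offset 16: leading byte 0xD7 = 11010111 → 2-byte char #6 = D7 94.
Leading byte 0xD7 = 11010111 matches 110xxxxx → 2-byte sequence.
Byte 1: 0xD7 = 11010111, payload 10111 (5 bits).
Byte 2: 0x94 = 10010100 (10xxxxxx ✓), payload 010100.
Concatenate: 10111010100 = 0x5D4 (11 bits → U+05D4).

U+05D4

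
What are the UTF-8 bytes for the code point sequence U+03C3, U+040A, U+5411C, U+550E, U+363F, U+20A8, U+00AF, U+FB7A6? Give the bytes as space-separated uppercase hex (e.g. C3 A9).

U+03C3: 2-byte form → CF 83.
U+040A: 2-byte form → D0 8A.
U+5411C: 4-byte form → F1 94 84 9C.
U+550E: 3-byte form → E5 94 8E.
U+363F: 3-byte form → E3 98 BF.
U+20A8: 3-byte form → E2 82 A8.
U+00AF: 2-byte form → C2 AF.
U+FB7A6: 4-byte form → F3 BB 9E A6.
Concatenated (23 bytes): CF 83 D0 8A F1 94 84 9C E5 94 8E E3 98 BF E2 82 A8 C2 AF F3 BB 9E A6.

CF 83 D0 8A F1 94 84 9C E5 94 8E E3 98 BF E2 82 A8 C2 AF F3 BB 9E A6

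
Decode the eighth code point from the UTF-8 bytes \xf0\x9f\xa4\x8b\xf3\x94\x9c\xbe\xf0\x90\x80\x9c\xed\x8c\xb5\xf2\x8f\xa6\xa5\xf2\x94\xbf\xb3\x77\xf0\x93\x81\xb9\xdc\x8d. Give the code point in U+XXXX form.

U+13079

Offset 0: leading byte 0xF0 = 11110000 → 4-byte char #1 = F0 9F A4 8B.
Offset 4: leading byte 0xF3 = 11110011 → 4-byte char #2 = F3 94 9C BE.
Offset 8: leading byte 0xF0 = 11110000 → 4-byte char #3 = F0 90 80 9C.
Offset 12: leading byte 0xED = 11101101 → 3-byte char #4 = ED 8C B5.
Offset 15: leading byte 0xF2 = 11110010 → 4-byte char #5 = F2 8F A6 A5.
Offset 19: leading byte 0xF2 = 11110010 → 4-byte char #6 = F2 94 BF B3.
Offset 23: leading byte 0x77 = 01110111 → 1-byte char #7 = 77.
Offset 24: leading byte 0xF0 = 11110000 → 4-byte char #8 = F0 93 81 B9.
Leading byte 0xF0 = 11110000 matches 11110xxx → 4-byte sequence.
Byte 1: 0xF0 = 11110000, payload 000 (3 bits).
Byte 2: 0x93 = 10010011 (10xxxxxx ✓), payload 010011.
Byte 3: 0x81 = 10000001 (10xxxxxx ✓), payload 000001.
Byte 4: 0xB9 = 10111001 (10xxxxxx ✓), payload 111001.
Concatenate: 000010011000001111001 = 0x13079 (21 bits → U+13079).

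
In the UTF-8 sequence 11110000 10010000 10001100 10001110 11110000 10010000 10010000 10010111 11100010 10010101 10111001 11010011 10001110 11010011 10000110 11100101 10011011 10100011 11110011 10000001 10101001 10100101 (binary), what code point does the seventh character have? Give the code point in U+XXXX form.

Offset 0: leading byte 0xF0 = 11110000 → 4-byte char #1 = F0 90 8C 8E.
Offset 4: leading byte 0xF0 = 11110000 → 4-byte char #2 = F0 90 90 97.
Offset 8: leading byte 0xE2 = 11100010 → 3-byte char #3 = E2 95 B9.
Offset 11: leading byte 0xD3 = 11010011 → 2-byte char #4 = D3 8E.
Offset 13: leading byte 0xD3 = 11010011 → 2-byte char #5 = D3 86.
Offset 15: leading byte 0xE5 = 11100101 → 3-byte char #6 = E5 9B A3.
Offset 18: leading byte 0xF3 = 11110011 → 4-byte char #7 = F3 81 A9 A5.
Leading byte 0xF3 = 11110011 matches 11110xxx → 4-byte sequence.
Byte 1: 0xF3 = 11110011, payload 011 (3 bits).
Byte 2: 0x81 = 10000001 (10xxxxxx ✓), payload 000001.
Byte 3: 0xA9 = 10101001 (10xxxxxx ✓), payload 101001.
Byte 4: 0xA5 = 10100101 (10xxxxxx ✓), payload 100101.
Concatenate: 011000001101001100101 = 0xC1A65 (21 bits → U+C1A65).

U+C1A65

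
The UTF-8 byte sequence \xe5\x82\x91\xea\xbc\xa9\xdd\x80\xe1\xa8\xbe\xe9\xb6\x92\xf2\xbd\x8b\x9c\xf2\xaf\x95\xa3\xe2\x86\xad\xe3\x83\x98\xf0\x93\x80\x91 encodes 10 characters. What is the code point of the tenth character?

Offset 0: leading byte 0xE5 = 11100101 → 3-byte char #1 = E5 82 91.
Offset 3: leading byte 0xEA = 11101010 → 3-byte char #2 = EA BC A9.
Offset 6: leading byte 0xDD = 11011101 → 2-byte char #3 = DD 80.
Offset 8: leading byte 0xE1 = 11100001 → 3-byte char #4 = E1 A8 BE.
Offset 11: leading byte 0xE9 = 11101001 → 3-byte char #5 = E9 B6 92.
Offset 14: leading byte 0xF2 = 11110010 → 4-byte char #6 = F2 BD 8B 9C.
Offset 18: leading byte 0xF2 = 11110010 → 4-byte char #7 = F2 AF 95 A3.
Offset 22: leading byte 0xE2 = 11100010 → 3-byte char #8 = E2 86 AD.
Offset 25: leading byte 0xE3 = 11100011 → 3-byte char #9 = E3 83 98.
Offset 28: leading byte 0xF0 = 11110000 → 4-byte char #10 = F0 93 80 91.
Leading byte 0xF0 = 11110000 matches 11110xxx → 4-byte sequence.
Byte 1: 0xF0 = 11110000, payload 000 (3 bits).
Byte 2: 0x93 = 10010011 (10xxxxxx ✓), payload 010011.
Byte 3: 0x80 = 10000000 (10xxxxxx ✓), payload 000000.
Byte 4: 0x91 = 10010001 (10xxxxxx ✓), payload 010001.
Concatenate: 000010011000000010001 = 0x13011 (21 bits → U+13011).

U+13011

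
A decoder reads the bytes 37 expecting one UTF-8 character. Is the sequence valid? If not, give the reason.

valid

Leading byte 0x37 = 00110111 → 1-byte form.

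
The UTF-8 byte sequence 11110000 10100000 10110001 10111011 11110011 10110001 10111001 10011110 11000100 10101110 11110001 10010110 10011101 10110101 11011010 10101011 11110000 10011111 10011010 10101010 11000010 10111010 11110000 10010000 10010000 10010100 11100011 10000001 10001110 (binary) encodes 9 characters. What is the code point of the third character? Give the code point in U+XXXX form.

Offset 0: leading byte 0xF0 = 11110000 → 4-byte char #1 = F0 A0 B1 BB.
Offset 4: leading byte 0xF3 = 11110011 → 4-byte char #2 = F3 B1 B9 9E.
Offset 8: leading byte 0xC4 = 11000100 → 2-byte char #3 = C4 AE.
Leading byte 0xC4 = 11000100 matches 110xxxxx → 2-byte sequence.
Byte 1: 0xC4 = 11000100, payload 00100 (5 bits).
Byte 2: 0xAE = 10101110 (10xxxxxx ✓), payload 101110.
Concatenate: 00100101110 = 0x12E (11 bits → U+012E).

U+012E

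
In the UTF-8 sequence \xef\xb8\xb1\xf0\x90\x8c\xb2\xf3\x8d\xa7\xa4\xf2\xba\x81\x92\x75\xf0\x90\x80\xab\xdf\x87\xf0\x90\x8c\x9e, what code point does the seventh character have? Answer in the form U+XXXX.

U+07C7

Offset 0: leading byte 0xEF = 11101111 → 3-byte char #1 = EF B8 B1.
Offset 3: leading byte 0xF0 = 11110000 → 4-byte char #2 = F0 90 8C B2.
Offset 7: leading byte 0xF3 = 11110011 → 4-byte char #3 = F3 8D A7 A4.
Offset 11: leading byte 0xF2 = 11110010 → 4-byte char #4 = F2 BA 81 92.
Offset 15: leading byte 0x75 = 01110101 → 1-byte char #5 = 75.
Offset 16: leading byte 0xF0 = 11110000 → 4-byte char #6 = F0 90 80 AB.
Offset 20: leading byte 0xDF = 11011111 → 2-byte char #7 = DF 87.
Leading byte 0xDF = 11011111 matches 110xxxxx → 2-byte sequence.
Byte 1: 0xDF = 11011111, payload 11111 (5 bits).
Byte 2: 0x87 = 10000111 (10xxxxxx ✓), payload 000111.
Concatenate: 11111000111 = 0x7C7 (11 bits → U+07C7).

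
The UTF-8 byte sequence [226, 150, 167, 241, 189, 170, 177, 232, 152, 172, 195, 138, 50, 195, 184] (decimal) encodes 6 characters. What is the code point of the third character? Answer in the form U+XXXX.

Offset 0: leading byte 0xE2 = 11100010 → 3-byte char #1 = E2 96 A7.
Offset 3: leading byte 0xF1 = 11110001 → 4-byte char #2 = F1 BD AA B1.
Offset 7: leading byte 0xE8 = 11101000 → 3-byte char #3 = E8 98 AC.
Leading byte 0xE8 = 11101000 matches 1110xxxx → 3-byte sequence.
Byte 1: 0xE8 = 11101000, payload 1000 (4 bits).
Byte 2: 0x98 = 10011000 (10xxxxxx ✓), payload 011000.
Byte 3: 0xAC = 10101100 (10xxxxxx ✓), payload 101100.
Concatenate: 1000011000101100 = 0x862C (16 bits → U+862C).

U+862C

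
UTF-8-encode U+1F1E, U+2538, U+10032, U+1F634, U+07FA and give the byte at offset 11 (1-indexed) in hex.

0xF0

1-indexed offset 11 is 0-indexed offset 10.
U+1F1E → 3-byte form E1 BC 9E at offsets 0–2.
U+2538 → 3-byte form E2 94 B8 at offsets 3–5.
U+10032 → 4-byte form F0 90 80 B2 at offsets 6–9.
U+1F634 → 4-byte form F0 9F 98 B4 at offsets 10–13.
Offset 10 falls in char 4's range; it's byte 1 of F0 9F 98 B4 = 0xF0.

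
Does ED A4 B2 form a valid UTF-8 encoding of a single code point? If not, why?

Structurally a 3-byte sequence; payload = 0xD932.
But 0xD932 is in U+D800–U+DFFF, the surrogate range. Surrogates are not Unicode scalar values and are forbidden in UTF-8.

invalid (encodes a surrogate (U+D800–U+DFFF))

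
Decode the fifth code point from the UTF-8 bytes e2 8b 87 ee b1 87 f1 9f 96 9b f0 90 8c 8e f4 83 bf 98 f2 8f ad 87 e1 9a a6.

Offset 0: leading byte 0xE2 = 11100010 → 3-byte char #1 = E2 8B 87.
Offset 3: leading byte 0xEE = 11101110 → 3-byte char #2 = EE B1 87.
Offset 6: leading byte 0xF1 = 11110001 → 4-byte char #3 = F1 9F 96 9B.
Offset 10: leading byte 0xF0 = 11110000 → 4-byte char #4 = F0 90 8C 8E.
Offset 14: leading byte 0xF4 = 11110100 → 4-byte char #5 = F4 83 BF 98.
Leading byte 0xF4 = 11110100 matches 11110xxx → 4-byte sequence.
Byte 1: 0xF4 = 11110100, payload 100 (3 bits).
Byte 2: 0x83 = 10000011 (10xxxxxx ✓), payload 000011.
Byte 3: 0xBF = 10111111 (10xxxxxx ✓), payload 111111.
Byte 4: 0x98 = 10011000 (10xxxxxx ✓), payload 011000.
Concatenate: 100000011111111011000 = 0x103FD8 (21 bits → U+103FD8).

U+103FD8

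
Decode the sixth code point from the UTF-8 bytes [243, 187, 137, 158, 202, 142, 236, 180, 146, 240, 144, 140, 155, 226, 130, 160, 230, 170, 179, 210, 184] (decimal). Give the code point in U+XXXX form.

Offset 0: leading byte 0xF3 = 11110011 → 4-byte char #1 = F3 BB 89 9E.
Offset 4: leading byte 0xCA = 11001010 → 2-byte char #2 = CA 8E.
Offset 6: leading byte 0xEC = 11101100 → 3-byte char #3 = EC B4 92.
Offset 9: leading byte 0xF0 = 11110000 → 4-byte char #4 = F0 90 8C 9B.
Offset 13: leading byte 0xE2 = 11100010 → 3-byte char #5 = E2 82 A0.
Offset 16: leading byte 0xE6 = 11100110 → 3-byte char #6 = E6 AA B3.
Leading byte 0xE6 = 11100110 matches 1110xxxx → 3-byte sequence.
Byte 1: 0xE6 = 11100110, payload 0110 (4 bits).
Byte 2: 0xAA = 10101010 (10xxxxxx ✓), payload 101010.
Byte 3: 0xB3 = 10110011 (10xxxxxx ✓), payload 110011.
Concatenate: 0110101010110011 = 0x6AB3 (16 bits → U+6AB3).

U+6AB3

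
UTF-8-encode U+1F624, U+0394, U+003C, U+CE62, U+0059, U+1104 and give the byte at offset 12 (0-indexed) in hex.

U+1F624 → 4-byte form F0 9F 98 A4 at offsets 0–3.
U+0394 → 2-byte form CE 94 at offsets 4–5.
U+003C → 1-byte form 3C at offsets 6–6.
U+CE62 → 3-byte form EC B9 A2 at offsets 7–9.
U+0059 → 1-byte form 59 at offsets 10–10.
U+1104 → 3-byte form E1 84 84 at offsets 11–13.
Offset 12 falls in char 6's range; it's byte 2 of E1 84 84 = 0x84.

0x84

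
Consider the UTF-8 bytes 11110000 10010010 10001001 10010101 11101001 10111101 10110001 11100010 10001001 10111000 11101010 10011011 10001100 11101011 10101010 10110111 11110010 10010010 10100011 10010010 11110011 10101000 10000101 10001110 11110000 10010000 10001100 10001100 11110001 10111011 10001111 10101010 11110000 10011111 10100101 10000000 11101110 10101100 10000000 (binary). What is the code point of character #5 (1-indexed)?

U+BAB7

Offset 0: leading byte 0xF0 = 11110000 → 4-byte char #1 = F0 92 89 95.
Offset 4: leading byte 0xE9 = 11101001 → 3-byte char #2 = E9 BD B1.
Offset 7: leading byte 0xE2 = 11100010 → 3-byte char #3 = E2 89 B8.
Offset 10: leading byte 0xEA = 11101010 → 3-byte char #4 = EA 9B 8C.
Offset 13: leading byte 0xEB = 11101011 → 3-byte char #5 = EB AA B7.
Leading byte 0xEB = 11101011 matches 1110xxxx → 3-byte sequence.
Byte 1: 0xEB = 11101011, payload 1011 (4 bits).
Byte 2: 0xAA = 10101010 (10xxxxxx ✓), payload 101010.
Byte 3: 0xB7 = 10110111 (10xxxxxx ✓), payload 110111.
Concatenate: 1011101010110111 = 0xBAB7 (16 bits → U+BAB7).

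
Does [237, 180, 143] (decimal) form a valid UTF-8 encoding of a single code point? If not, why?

Structurally a 3-byte sequence; payload = 0xDD0F.
But 0xDD0F is in U+D800–U+DFFF, the surrogate range. Surrogates are not Unicode scalar values and are forbidden in UTF-8.

invalid (encodes a surrogate (U+D800–U+DFFF))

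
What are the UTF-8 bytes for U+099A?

E0 A6 9A

U+099A = 0x99A = 2458 decimal. In range U+0800–U+FFFF → 3-byte form: 1110xxxx 10xxxxxx 10xxxxxx.
Binary (16 bits): 0000100110011010.
Split 4+6+6: 0000 | 100110 | 011010.
Byte 1: 11100000 = 0xE0.
Byte 2: 10100110 = 0xA6.
Byte 3: 10011010 = 0x9A.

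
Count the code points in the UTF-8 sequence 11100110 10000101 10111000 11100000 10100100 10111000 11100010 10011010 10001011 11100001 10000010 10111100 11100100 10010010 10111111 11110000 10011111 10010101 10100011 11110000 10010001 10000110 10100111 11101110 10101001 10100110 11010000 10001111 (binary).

9

Byte at offset 0: 0xE6 = 11100110 → 3-byte char (#1). Advance 3.
Byte at offset 3: 0xE0 = 11100000 → 3-byte char (#2). Advance 3.
Byte at offset 6: 0xE2 = 11100010 → 3-byte char (#3). Advance 3.
Byte at offset 9: 0xE1 = 11100001 → 3-byte char (#4). Advance 3.
Byte at offset 12: 0xE4 = 11100100 → 3-byte char (#5). Advance 3.
Byte at offset 15: 0xF0 = 11110000 → 4-byte char (#6). Advance 4.
Byte at offset 19: 0xF0 = 11110000 → 4-byte char (#7). Advance 4.
Byte at offset 23: 0xEE = 11101110 → 3-byte char (#8). Advance 3.
Byte at offset 26: 0xD0 = 11010000 → 2-byte char (#9). Advance 2.
Reached end at offset 28 after 9 code points.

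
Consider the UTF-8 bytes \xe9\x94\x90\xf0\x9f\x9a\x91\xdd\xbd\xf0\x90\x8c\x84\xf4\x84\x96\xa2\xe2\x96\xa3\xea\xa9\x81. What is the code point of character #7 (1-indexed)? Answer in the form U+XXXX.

U+AA41

Offset 0: leading byte 0xE9 = 11101001 → 3-byte char #1 = E9 94 90.
Offset 3: leading byte 0xF0 = 11110000 → 4-byte char #2 = F0 9F 9A 91.
Offset 7: leading byte 0xDD = 11011101 → 2-byte char #3 = DD BD.
Offset 9: leading byte 0xF0 = 11110000 → 4-byte char #4 = F0 90 8C 84.
Offset 13: leading byte 0xF4 = 11110100 → 4-byte char #5 = F4 84 96 A2.
Offset 17: leading byte 0xE2 = 11100010 → 3-byte char #6 = E2 96 A3.
Offset 20: leading byte 0xEA = 11101010 → 3-byte char #7 = EA A9 81.
Leading byte 0xEA = 11101010 matches 1110xxxx → 3-byte sequence.
Byte 1: 0xEA = 11101010, payload 1010 (4 bits).
Byte 2: 0xA9 = 10101001 (10xxxxxx ✓), payload 101001.
Byte 3: 0x81 = 10000001 (10xxxxxx ✓), payload 000001.
Concatenate: 1010101001000001 = 0xAA41 (16 bits → U+AA41).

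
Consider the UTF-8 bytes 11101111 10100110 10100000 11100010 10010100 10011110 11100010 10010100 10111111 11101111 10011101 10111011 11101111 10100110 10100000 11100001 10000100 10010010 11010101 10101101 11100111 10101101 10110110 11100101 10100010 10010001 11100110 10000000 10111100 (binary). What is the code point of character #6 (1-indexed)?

Offset 0: leading byte 0xEF = 11101111 → 3-byte char #1 = EF A6 A0.
Offset 3: leading byte 0xE2 = 11100010 → 3-byte char #2 = E2 94 9E.
Offset 6: leading byte 0xE2 = 11100010 → 3-byte char #3 = E2 94 BF.
Offset 9: leading byte 0xEF = 11101111 → 3-byte char #4 = EF 9D BB.
Offset 12: leading byte 0xEF = 11101111 → 3-byte char #5 = EF A6 A0.
Offset 15: leading byte 0xE1 = 11100001 → 3-byte char #6 = E1 84 92.
Leading byte 0xE1 = 11100001 matches 1110xxxx → 3-byte sequence.
Byte 1: 0xE1 = 11100001, payload 0001 (4 bits).
Byte 2: 0x84 = 10000100 (10xxxxxx ✓), payload 000100.
Byte 3: 0x92 = 10010010 (10xxxxxx ✓), payload 010010.
Concatenate: 0001000100010010 = 0x1112 (16 bits → U+1112).

U+1112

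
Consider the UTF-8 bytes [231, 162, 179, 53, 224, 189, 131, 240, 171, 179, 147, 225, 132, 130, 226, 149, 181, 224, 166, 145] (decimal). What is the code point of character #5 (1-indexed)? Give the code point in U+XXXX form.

U+1102

Offset 0: leading byte 0xE7 = 11100111 → 3-byte char #1 = E7 A2 B3.
Offset 3: leading byte 0x35 = 00110101 → 1-byte char #2 = 35.
Offset 4: leading byte 0xE0 = 11100000 → 3-byte char #3 = E0 BD 83.
Offset 7: leading byte 0xF0 = 11110000 → 4-byte char #4 = F0 AB B3 93.
Offset 11: leading byte 0xE1 = 11100001 → 3-byte char #5 = E1 84 82.
Leading byte 0xE1 = 11100001 matches 1110xxxx → 3-byte sequence.
Byte 1: 0xE1 = 11100001, payload 0001 (4 bits).
Byte 2: 0x84 = 10000100 (10xxxxxx ✓), payload 000100.
Byte 3: 0x82 = 10000010 (10xxxxxx ✓), payload 000010.
Concatenate: 0001000100000010 = 0x1102 (16 bits → U+1102).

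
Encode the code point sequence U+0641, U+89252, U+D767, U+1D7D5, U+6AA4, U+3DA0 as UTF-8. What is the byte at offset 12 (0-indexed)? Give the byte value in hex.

0x95

U+0641 → 2-byte form D9 81 at offsets 0–1.
U+89252 → 4-byte form F2 89 89 92 at offsets 2–5.
U+D767 → 3-byte form ED 9D A7 at offsets 6–8.
U+1D7D5 → 4-byte form F0 9D 9F 95 at offsets 9–12.
Offset 12 falls in char 4's range; it's byte 4 of F0 9D 9F 95 = 0x95.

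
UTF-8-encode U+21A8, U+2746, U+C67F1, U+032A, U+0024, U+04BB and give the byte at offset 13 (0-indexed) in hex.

U+21A8 → 3-byte form E2 86 A8 at offsets 0–2.
U+2746 → 3-byte form E2 9D 86 at offsets 3–5.
U+C67F1 → 4-byte form F3 86 9F B1 at offsets 6–9.
U+032A → 2-byte form CC AA at offsets 10–11.
U+0024 → 1-byte form 24 at offsets 12–12.
U+04BB → 2-byte form D2 BB at offsets 13–14.
Offset 13 falls in char 6's range; it's byte 1 of D2 BB = 0xD2.

0xD2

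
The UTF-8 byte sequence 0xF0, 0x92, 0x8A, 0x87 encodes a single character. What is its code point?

U+12287

Leading byte 0xF0 = 11110000 matches 11110xxx → 4-byte sequence.
Byte 1: 0xF0 = 11110000, payload 000 (3 bits).
Byte 2: 0x92 = 10010010 (10xxxxxx ✓), payload 010010.
Byte 3: 0x8A = 10001010 (10xxxxxx ✓), payload 001010.
Byte 4: 0x87 = 10000111 (10xxxxxx ✓), payload 000111.
Concatenate: 000010010001010000111 = 0x12287 (21 bits → U+12287).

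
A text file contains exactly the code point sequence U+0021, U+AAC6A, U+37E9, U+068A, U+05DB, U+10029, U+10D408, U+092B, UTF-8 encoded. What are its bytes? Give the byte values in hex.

U+0021: 1-byte form → 21.
U+AAC6A: 4-byte form → F2 AA B1 AA.
U+37E9: 3-byte form → E3 9F A9.
U+068A: 2-byte form → DA 8A.
U+05DB: 2-byte form → D7 9B.
U+10029: 4-byte form → F0 90 80 A9.
U+10D408: 4-byte form → F4 8D 90 88.
U+092B: 3-byte form → E0 A4 AB.
Concatenated (23 bytes): 21 F2 AA B1 AA E3 9F A9 DA 8A D7 9B F0 90 80 A9 F4 8D 90 88 E0 A4 AB.

21 F2 AA B1 AA E3 9F A9 DA 8A D7 9B F0 90 80 A9 F4 8D 90 88 E0 A4 AB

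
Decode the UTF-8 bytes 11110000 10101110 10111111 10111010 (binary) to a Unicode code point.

Leading byte 0xF0 = 11110000 matches 11110xxx → 4-byte sequence.
Byte 1: 0xF0 = 11110000, payload 000 (3 bits).
Byte 2: 0xAE = 10101110 (10xxxxxx ✓), payload 101110.
Byte 3: 0xBF = 10111111 (10xxxxxx ✓), payload 111111.
Byte 4: 0xBA = 10111010 (10xxxxxx ✓), payload 111010.
Concatenate: 000101110111111111010 = 0x2EFFA (21 bits → U+2EFFA).

U+2EFFA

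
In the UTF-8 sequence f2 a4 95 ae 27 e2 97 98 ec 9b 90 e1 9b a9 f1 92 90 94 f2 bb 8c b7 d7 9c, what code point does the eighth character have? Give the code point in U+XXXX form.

U+05DC

Offset 0: leading byte 0xF2 = 11110010 → 4-byte char #1 = F2 A4 95 AE.
Offset 4: leading byte 0x27 = 00100111 → 1-byte char #2 = 27.
Offset 5: leading byte 0xE2 = 11100010 → 3-byte char #3 = E2 97 98.
Offset 8: leading byte 0xEC = 11101100 → 3-byte char #4 = EC 9B 90.
Offset 11: leading byte 0xE1 = 11100001 → 3-byte char #5 = E1 9B A9.
Offset 14: leading byte 0xF1 = 11110001 → 4-byte char #6 = F1 92 90 94.
Offset 18: leading byte 0xF2 = 11110010 → 4-byte char #7 = F2 BB 8C B7.
Offset 22: leading byte 0xD7 = 11010111 → 2-byte char #8 = D7 9C.
Leading byte 0xD7 = 11010111 matches 110xxxxx → 2-byte sequence.
Byte 1: 0xD7 = 11010111, payload 10111 (5 bits).
Byte 2: 0x9C = 10011100 (10xxxxxx ✓), payload 011100.
Concatenate: 10111011100 = 0x5DC (11 bits → U+05DC).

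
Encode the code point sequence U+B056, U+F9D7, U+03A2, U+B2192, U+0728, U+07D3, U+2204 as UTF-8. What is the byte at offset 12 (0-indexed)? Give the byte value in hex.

U+B056 → 3-byte form EB 81 96 at offsets 0–2.
U+F9D7 → 3-byte form EF A7 97 at offsets 3–5.
U+03A2 → 2-byte form CE A2 at offsets 6–7.
U+B2192 → 4-byte form F2 B2 86 92 at offsets 8–11.
U+0728 → 2-byte form DC A8 at offsets 12–13.
Offset 12 falls in char 5's range; it's byte 1 of DC A8 = 0xDC.

0xDC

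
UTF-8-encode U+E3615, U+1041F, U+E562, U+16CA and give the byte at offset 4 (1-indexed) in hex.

0x95

1-indexed offset 4 is 0-indexed offset 3.
U+E3615 → 4-byte form F3 A3 98 95 at offsets 0–3.
Offset 3 falls in char 1's range; it's byte 4 of F3 A3 98 95 = 0x95.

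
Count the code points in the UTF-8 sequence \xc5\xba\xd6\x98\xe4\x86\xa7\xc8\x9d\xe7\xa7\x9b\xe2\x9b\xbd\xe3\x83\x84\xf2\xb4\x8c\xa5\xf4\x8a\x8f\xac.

9

Byte at offset 0: 0xC5 = 11000101 → 2-byte char (#1). Advance 2.
Byte at offset 2: 0xD6 = 11010110 → 2-byte char (#2). Advance 2.
Byte at offset 4: 0xE4 = 11100100 → 3-byte char (#3). Advance 3.
Byte at offset 7: 0xC8 = 11001000 → 2-byte char (#4). Advance 2.
Byte at offset 9: 0xE7 = 11100111 → 3-byte char (#5). Advance 3.
Byte at offset 12: 0xE2 = 11100010 → 3-byte char (#6). Advance 3.
Byte at offset 15: 0xE3 = 11100011 → 3-byte char (#7). Advance 3.
Byte at offset 18: 0xF2 = 11110010 → 4-byte char (#8). Advance 4.
Byte at offset 22: 0xF4 = 11110100 → 4-byte char (#9). Advance 4.
Reached end at offset 26 after 9 code points.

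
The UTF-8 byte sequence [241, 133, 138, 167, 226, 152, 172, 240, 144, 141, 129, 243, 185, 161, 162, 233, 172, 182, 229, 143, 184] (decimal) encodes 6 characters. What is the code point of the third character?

Offset 0: leading byte 0xF1 = 11110001 → 4-byte char #1 = F1 85 8A A7.
Offset 4: leading byte 0xE2 = 11100010 → 3-byte char #2 = E2 98 AC.
Offset 7: leading byte 0xF0 = 11110000 → 4-byte char #3 = F0 90 8D 81.
Leading byte 0xF0 = 11110000 matches 11110xxx → 4-byte sequence.
Byte 1: 0xF0 = 11110000, payload 000 (3 bits).
Byte 2: 0x90 = 10010000 (10xxxxxx ✓), payload 010000.
Byte 3: 0x8D = 10001101 (10xxxxxx ✓), payload 001101.
Byte 4: 0x81 = 10000001 (10xxxxxx ✓), payload 000001.
Concatenate: 000010000001101000001 = 0x10341 (21 bits → U+10341).

U+10341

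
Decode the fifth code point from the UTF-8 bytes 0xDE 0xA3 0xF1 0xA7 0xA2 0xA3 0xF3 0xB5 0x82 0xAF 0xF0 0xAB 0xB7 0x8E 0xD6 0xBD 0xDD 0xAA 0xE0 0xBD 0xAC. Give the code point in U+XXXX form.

U+05BD

Offset 0: leading byte 0xDE = 11011110 → 2-byte char #1 = DE A3.
Offset 2: leading byte 0xF1 = 11110001 → 4-byte char #2 = F1 A7 A2 A3.
Offset 6: leading byte 0xF3 = 11110011 → 4-byte char #3 = F3 B5 82 AF.
Offset 10: leading byte 0xF0 = 11110000 → 4-byte char #4 = F0 AB B7 8E.
Offset 14: leading byte 0xD6 = 11010110 → 2-byte char #5 = D6 BD.
Leading byte 0xD6 = 11010110 matches 110xxxxx → 2-byte sequence.
Byte 1: 0xD6 = 11010110, payload 10110 (5 bits).
Byte 2: 0xBD = 10111101 (10xxxxxx ✓), payload 111101.
Concatenate: 10110111101 = 0x5BD (11 bits → U+05BD).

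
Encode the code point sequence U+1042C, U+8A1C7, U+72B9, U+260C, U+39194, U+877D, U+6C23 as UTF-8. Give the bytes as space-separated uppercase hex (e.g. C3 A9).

U+1042C: 4-byte form → F0 90 90 AC.
U+8A1C7: 4-byte form → F2 8A 87 87.
U+72B9: 3-byte form → E7 8A B9.
U+260C: 3-byte form → E2 98 8C.
U+39194: 4-byte form → F0 B9 86 94.
U+877D: 3-byte form → E8 9D BD.
U+6C23: 3-byte form → E6 B0 A3.
Concatenated (24 bytes): F0 90 90 AC F2 8A 87 87 E7 8A B9 E2 98 8C F0 B9 86 94 E8 9D BD E6 B0 A3.

F0 90 90 AC F2 8A 87 87 E7 8A B9 E2 98 8C F0 B9 86 94 E8 9D BD E6 B0 A3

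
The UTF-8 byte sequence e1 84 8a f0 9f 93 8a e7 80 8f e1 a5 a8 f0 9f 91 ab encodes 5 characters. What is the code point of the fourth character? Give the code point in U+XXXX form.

U+1968

Offset 0: leading byte 0xE1 = 11100001 → 3-byte char #1 = E1 84 8A.
Offset 3: leading byte 0xF0 = 11110000 → 4-byte char #2 = F0 9F 93 8A.
Offset 7: leading byte 0xE7 = 11100111 → 3-byte char #3 = E7 80 8F.
Offset 10: leading byte 0xE1 = 11100001 → 3-byte char #4 = E1 A5 A8.
Leading byte 0xE1 = 11100001 matches 1110xxxx → 3-byte sequence.
Byte 1: 0xE1 = 11100001, payload 0001 (4 bits).
Byte 2: 0xA5 = 10100101 (10xxxxxx ✓), payload 100101.
Byte 3: 0xA8 = 10101000 (10xxxxxx ✓), payload 101000.
Concatenate: 0001100101101000 = 0x1968 (16 bits → U+1968).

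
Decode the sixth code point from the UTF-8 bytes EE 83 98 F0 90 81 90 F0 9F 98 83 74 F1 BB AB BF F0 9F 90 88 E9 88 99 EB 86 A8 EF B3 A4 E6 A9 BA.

Offset 0: leading byte 0xEE = 11101110 → 3-byte char #1 = EE 83 98.
Offset 3: leading byte 0xF0 = 11110000 → 4-byte char #2 = F0 90 81 90.
Offset 7: leading byte 0xF0 = 11110000 → 4-byte char #3 = F0 9F 98 83.
Offset 11: leading byte 0x74 = 01110100 → 1-byte char #4 = 74.
Offset 12: leading byte 0xF1 = 11110001 → 4-byte char #5 = F1 BB AB BF.
Offset 16: leading byte 0xF0 = 11110000 → 4-byte char #6 = F0 9F 90 88.
Leading byte 0xF0 = 11110000 matches 11110xxx → 4-byte sequence.
Byte 1: 0xF0 = 11110000, payload 000 (3 bits).
Byte 2: 0x9F = 10011111 (10xxxxxx ✓), payload 011111.
Byte 3: 0x90 = 10010000 (10xxxxxx ✓), payload 010000.
Byte 4: 0x88 = 10001000 (10xxxxxx ✓), payload 001000.
Concatenate: 000011111010000001000 = 0x1F408 (21 bits → U+1F408).

U+1F408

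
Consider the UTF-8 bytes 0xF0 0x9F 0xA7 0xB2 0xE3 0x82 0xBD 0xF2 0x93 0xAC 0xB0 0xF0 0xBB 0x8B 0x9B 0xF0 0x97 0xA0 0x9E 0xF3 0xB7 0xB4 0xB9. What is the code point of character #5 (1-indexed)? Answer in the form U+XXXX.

Offset 0: leading byte 0xF0 = 11110000 → 4-byte char #1 = F0 9F A7 B2.
Offset 4: leading byte 0xE3 = 11100011 → 3-byte char #2 = E3 82 BD.
Offset 7: leading byte 0xF2 = 11110010 → 4-byte char #3 = F2 93 AC B0.
Offset 11: leading byte 0xF0 = 11110000 → 4-byte char #4 = F0 BB 8B 9B.
Offset 15: leading byte 0xF0 = 11110000 → 4-byte char #5 = F0 97 A0 9E.
Leading byte 0xF0 = 11110000 matches 11110xxx → 4-byte sequence.
Byte 1: 0xF0 = 11110000, payload 000 (3 bits).
Byte 2: 0x97 = 10010111 (10xxxxxx ✓), payload 010111.
Byte 3: 0xA0 = 10100000 (10xxxxxx ✓), payload 100000.
Byte 4: 0x9E = 10011110 (10xxxxxx ✓), payload 011110.
Concatenate: 000010111100000011110 = 0x1781E (21 bits → U+1781E).

U+1781E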